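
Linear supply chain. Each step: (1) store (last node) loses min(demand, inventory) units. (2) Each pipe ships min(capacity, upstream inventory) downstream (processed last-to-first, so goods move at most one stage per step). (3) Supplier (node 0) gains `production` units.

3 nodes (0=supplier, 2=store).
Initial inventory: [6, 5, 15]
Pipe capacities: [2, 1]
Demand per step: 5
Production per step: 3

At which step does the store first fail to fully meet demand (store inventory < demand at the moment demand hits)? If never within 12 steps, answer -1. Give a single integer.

Step 1: demand=5,sold=5 ship[1->2]=1 ship[0->1]=2 prod=3 -> [7 6 11]
Step 2: demand=5,sold=5 ship[1->2]=1 ship[0->1]=2 prod=3 -> [8 7 7]
Step 3: demand=5,sold=5 ship[1->2]=1 ship[0->1]=2 prod=3 -> [9 8 3]
Step 4: demand=5,sold=3 ship[1->2]=1 ship[0->1]=2 prod=3 -> [10 9 1]
Step 5: demand=5,sold=1 ship[1->2]=1 ship[0->1]=2 prod=3 -> [11 10 1]
Step 6: demand=5,sold=1 ship[1->2]=1 ship[0->1]=2 prod=3 -> [12 11 1]
Step 7: demand=5,sold=1 ship[1->2]=1 ship[0->1]=2 prod=3 -> [13 12 1]
Step 8: demand=5,sold=1 ship[1->2]=1 ship[0->1]=2 prod=3 -> [14 13 1]
Step 9: demand=5,sold=1 ship[1->2]=1 ship[0->1]=2 prod=3 -> [15 14 1]
Step 10: demand=5,sold=1 ship[1->2]=1 ship[0->1]=2 prod=3 -> [16 15 1]
Step 11: demand=5,sold=1 ship[1->2]=1 ship[0->1]=2 prod=3 -> [17 16 1]
Step 12: demand=5,sold=1 ship[1->2]=1 ship[0->1]=2 prod=3 -> [18 17 1]
First stockout at step 4

4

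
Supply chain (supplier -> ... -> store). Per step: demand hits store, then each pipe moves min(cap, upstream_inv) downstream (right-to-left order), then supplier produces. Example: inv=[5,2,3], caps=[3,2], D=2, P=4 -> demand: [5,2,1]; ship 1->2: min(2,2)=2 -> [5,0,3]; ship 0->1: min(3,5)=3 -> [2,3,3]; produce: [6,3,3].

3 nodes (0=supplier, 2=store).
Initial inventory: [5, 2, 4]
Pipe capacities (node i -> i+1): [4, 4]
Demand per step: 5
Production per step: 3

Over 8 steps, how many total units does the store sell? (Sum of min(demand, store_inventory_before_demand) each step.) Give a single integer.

Answer: 26

Derivation:
Step 1: sold=4 (running total=4) -> [4 4 2]
Step 2: sold=2 (running total=6) -> [3 4 4]
Step 3: sold=4 (running total=10) -> [3 3 4]
Step 4: sold=4 (running total=14) -> [3 3 3]
Step 5: sold=3 (running total=17) -> [3 3 3]
Step 6: sold=3 (running total=20) -> [3 3 3]
Step 7: sold=3 (running total=23) -> [3 3 3]
Step 8: sold=3 (running total=26) -> [3 3 3]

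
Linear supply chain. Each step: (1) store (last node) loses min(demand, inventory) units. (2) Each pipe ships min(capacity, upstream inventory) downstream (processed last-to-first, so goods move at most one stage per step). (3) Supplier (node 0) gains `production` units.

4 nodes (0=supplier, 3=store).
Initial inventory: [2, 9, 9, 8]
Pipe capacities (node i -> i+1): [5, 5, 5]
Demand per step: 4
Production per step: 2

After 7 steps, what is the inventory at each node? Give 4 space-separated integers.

Step 1: demand=4,sold=4 ship[2->3]=5 ship[1->2]=5 ship[0->1]=2 prod=2 -> inv=[2 6 9 9]
Step 2: demand=4,sold=4 ship[2->3]=5 ship[1->2]=5 ship[0->1]=2 prod=2 -> inv=[2 3 9 10]
Step 3: demand=4,sold=4 ship[2->3]=5 ship[1->2]=3 ship[0->1]=2 prod=2 -> inv=[2 2 7 11]
Step 4: demand=4,sold=4 ship[2->3]=5 ship[1->2]=2 ship[0->1]=2 prod=2 -> inv=[2 2 4 12]
Step 5: demand=4,sold=4 ship[2->3]=4 ship[1->2]=2 ship[0->1]=2 prod=2 -> inv=[2 2 2 12]
Step 6: demand=4,sold=4 ship[2->3]=2 ship[1->2]=2 ship[0->1]=2 prod=2 -> inv=[2 2 2 10]
Step 7: demand=4,sold=4 ship[2->3]=2 ship[1->2]=2 ship[0->1]=2 prod=2 -> inv=[2 2 2 8]

2 2 2 8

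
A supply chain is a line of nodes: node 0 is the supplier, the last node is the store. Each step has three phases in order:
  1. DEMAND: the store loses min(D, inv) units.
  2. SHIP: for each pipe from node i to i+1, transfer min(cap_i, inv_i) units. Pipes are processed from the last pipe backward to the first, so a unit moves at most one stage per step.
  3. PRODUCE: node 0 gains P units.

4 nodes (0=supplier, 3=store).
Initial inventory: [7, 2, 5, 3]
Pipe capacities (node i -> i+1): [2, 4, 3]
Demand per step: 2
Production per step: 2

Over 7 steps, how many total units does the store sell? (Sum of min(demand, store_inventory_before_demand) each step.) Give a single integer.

Step 1: sold=2 (running total=2) -> [7 2 4 4]
Step 2: sold=2 (running total=4) -> [7 2 3 5]
Step 3: sold=2 (running total=6) -> [7 2 2 6]
Step 4: sold=2 (running total=8) -> [7 2 2 6]
Step 5: sold=2 (running total=10) -> [7 2 2 6]
Step 6: sold=2 (running total=12) -> [7 2 2 6]
Step 7: sold=2 (running total=14) -> [7 2 2 6]

Answer: 14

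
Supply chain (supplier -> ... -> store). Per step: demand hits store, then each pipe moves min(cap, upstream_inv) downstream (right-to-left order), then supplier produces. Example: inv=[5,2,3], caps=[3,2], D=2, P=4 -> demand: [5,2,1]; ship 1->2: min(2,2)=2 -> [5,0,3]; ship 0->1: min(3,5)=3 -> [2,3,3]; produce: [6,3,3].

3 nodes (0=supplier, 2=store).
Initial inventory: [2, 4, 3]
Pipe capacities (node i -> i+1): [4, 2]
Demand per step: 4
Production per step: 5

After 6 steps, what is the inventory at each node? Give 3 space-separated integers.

Step 1: demand=4,sold=3 ship[1->2]=2 ship[0->1]=2 prod=5 -> inv=[5 4 2]
Step 2: demand=4,sold=2 ship[1->2]=2 ship[0->1]=4 prod=5 -> inv=[6 6 2]
Step 3: demand=4,sold=2 ship[1->2]=2 ship[0->1]=4 prod=5 -> inv=[7 8 2]
Step 4: demand=4,sold=2 ship[1->2]=2 ship[0->1]=4 prod=5 -> inv=[8 10 2]
Step 5: demand=4,sold=2 ship[1->2]=2 ship[0->1]=4 prod=5 -> inv=[9 12 2]
Step 6: demand=4,sold=2 ship[1->2]=2 ship[0->1]=4 prod=5 -> inv=[10 14 2]

10 14 2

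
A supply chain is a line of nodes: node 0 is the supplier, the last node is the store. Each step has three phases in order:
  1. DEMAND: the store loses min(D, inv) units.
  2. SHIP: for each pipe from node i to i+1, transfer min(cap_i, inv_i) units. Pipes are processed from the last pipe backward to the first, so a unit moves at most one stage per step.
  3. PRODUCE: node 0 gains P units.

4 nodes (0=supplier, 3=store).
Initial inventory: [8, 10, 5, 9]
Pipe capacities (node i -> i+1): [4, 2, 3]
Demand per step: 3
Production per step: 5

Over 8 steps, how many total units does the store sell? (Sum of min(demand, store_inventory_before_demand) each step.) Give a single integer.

Step 1: sold=3 (running total=3) -> [9 12 4 9]
Step 2: sold=3 (running total=6) -> [10 14 3 9]
Step 3: sold=3 (running total=9) -> [11 16 2 9]
Step 4: sold=3 (running total=12) -> [12 18 2 8]
Step 5: sold=3 (running total=15) -> [13 20 2 7]
Step 6: sold=3 (running total=18) -> [14 22 2 6]
Step 7: sold=3 (running total=21) -> [15 24 2 5]
Step 8: sold=3 (running total=24) -> [16 26 2 4]

Answer: 24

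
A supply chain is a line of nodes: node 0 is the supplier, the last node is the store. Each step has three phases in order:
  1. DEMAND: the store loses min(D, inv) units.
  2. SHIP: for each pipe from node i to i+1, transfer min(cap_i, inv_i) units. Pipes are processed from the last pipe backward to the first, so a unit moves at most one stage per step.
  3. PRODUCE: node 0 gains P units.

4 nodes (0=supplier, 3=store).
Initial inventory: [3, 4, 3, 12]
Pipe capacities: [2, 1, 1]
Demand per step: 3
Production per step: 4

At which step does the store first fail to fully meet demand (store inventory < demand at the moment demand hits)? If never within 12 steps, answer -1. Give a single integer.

Step 1: demand=3,sold=3 ship[2->3]=1 ship[1->2]=1 ship[0->1]=2 prod=4 -> [5 5 3 10]
Step 2: demand=3,sold=3 ship[2->3]=1 ship[1->2]=1 ship[0->1]=2 prod=4 -> [7 6 3 8]
Step 3: demand=3,sold=3 ship[2->3]=1 ship[1->2]=1 ship[0->1]=2 prod=4 -> [9 7 3 6]
Step 4: demand=3,sold=3 ship[2->3]=1 ship[1->2]=1 ship[0->1]=2 prod=4 -> [11 8 3 4]
Step 5: demand=3,sold=3 ship[2->3]=1 ship[1->2]=1 ship[0->1]=2 prod=4 -> [13 9 3 2]
Step 6: demand=3,sold=2 ship[2->3]=1 ship[1->2]=1 ship[0->1]=2 prod=4 -> [15 10 3 1]
Step 7: demand=3,sold=1 ship[2->3]=1 ship[1->2]=1 ship[0->1]=2 prod=4 -> [17 11 3 1]
Step 8: demand=3,sold=1 ship[2->3]=1 ship[1->2]=1 ship[0->1]=2 prod=4 -> [19 12 3 1]
Step 9: demand=3,sold=1 ship[2->3]=1 ship[1->2]=1 ship[0->1]=2 prod=4 -> [21 13 3 1]
Step 10: demand=3,sold=1 ship[2->3]=1 ship[1->2]=1 ship[0->1]=2 prod=4 -> [23 14 3 1]
Step 11: demand=3,sold=1 ship[2->3]=1 ship[1->2]=1 ship[0->1]=2 prod=4 -> [25 15 3 1]
Step 12: demand=3,sold=1 ship[2->3]=1 ship[1->2]=1 ship[0->1]=2 prod=4 -> [27 16 3 1]
First stockout at step 6

6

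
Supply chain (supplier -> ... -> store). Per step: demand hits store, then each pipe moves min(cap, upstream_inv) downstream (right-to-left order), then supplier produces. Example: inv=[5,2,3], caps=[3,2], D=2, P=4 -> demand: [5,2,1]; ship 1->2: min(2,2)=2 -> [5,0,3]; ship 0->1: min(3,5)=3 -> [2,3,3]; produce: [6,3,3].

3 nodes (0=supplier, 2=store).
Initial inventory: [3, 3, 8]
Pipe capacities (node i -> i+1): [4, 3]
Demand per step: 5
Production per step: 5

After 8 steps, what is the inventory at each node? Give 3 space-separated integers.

Step 1: demand=5,sold=5 ship[1->2]=3 ship[0->1]=3 prod=5 -> inv=[5 3 6]
Step 2: demand=5,sold=5 ship[1->2]=3 ship[0->1]=4 prod=5 -> inv=[6 4 4]
Step 3: demand=5,sold=4 ship[1->2]=3 ship[0->1]=4 prod=5 -> inv=[7 5 3]
Step 4: demand=5,sold=3 ship[1->2]=3 ship[0->1]=4 prod=5 -> inv=[8 6 3]
Step 5: demand=5,sold=3 ship[1->2]=3 ship[0->1]=4 prod=5 -> inv=[9 7 3]
Step 6: demand=5,sold=3 ship[1->2]=3 ship[0->1]=4 prod=5 -> inv=[10 8 3]
Step 7: demand=5,sold=3 ship[1->2]=3 ship[0->1]=4 prod=5 -> inv=[11 9 3]
Step 8: demand=5,sold=3 ship[1->2]=3 ship[0->1]=4 prod=5 -> inv=[12 10 3]

12 10 3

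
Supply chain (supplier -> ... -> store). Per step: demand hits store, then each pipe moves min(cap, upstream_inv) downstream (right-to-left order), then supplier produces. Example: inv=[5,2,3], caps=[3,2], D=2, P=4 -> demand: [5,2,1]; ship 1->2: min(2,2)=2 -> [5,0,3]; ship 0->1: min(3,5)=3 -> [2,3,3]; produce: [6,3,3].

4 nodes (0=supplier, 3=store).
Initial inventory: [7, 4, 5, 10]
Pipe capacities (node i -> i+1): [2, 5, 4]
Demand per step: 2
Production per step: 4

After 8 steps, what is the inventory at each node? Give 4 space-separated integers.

Step 1: demand=2,sold=2 ship[2->3]=4 ship[1->2]=4 ship[0->1]=2 prod=4 -> inv=[9 2 5 12]
Step 2: demand=2,sold=2 ship[2->3]=4 ship[1->2]=2 ship[0->1]=2 prod=4 -> inv=[11 2 3 14]
Step 3: demand=2,sold=2 ship[2->3]=3 ship[1->2]=2 ship[0->1]=2 prod=4 -> inv=[13 2 2 15]
Step 4: demand=2,sold=2 ship[2->3]=2 ship[1->2]=2 ship[0->1]=2 prod=4 -> inv=[15 2 2 15]
Step 5: demand=2,sold=2 ship[2->3]=2 ship[1->2]=2 ship[0->1]=2 prod=4 -> inv=[17 2 2 15]
Step 6: demand=2,sold=2 ship[2->3]=2 ship[1->2]=2 ship[0->1]=2 prod=4 -> inv=[19 2 2 15]
Step 7: demand=2,sold=2 ship[2->3]=2 ship[1->2]=2 ship[0->1]=2 prod=4 -> inv=[21 2 2 15]
Step 8: demand=2,sold=2 ship[2->3]=2 ship[1->2]=2 ship[0->1]=2 prod=4 -> inv=[23 2 2 15]

23 2 2 15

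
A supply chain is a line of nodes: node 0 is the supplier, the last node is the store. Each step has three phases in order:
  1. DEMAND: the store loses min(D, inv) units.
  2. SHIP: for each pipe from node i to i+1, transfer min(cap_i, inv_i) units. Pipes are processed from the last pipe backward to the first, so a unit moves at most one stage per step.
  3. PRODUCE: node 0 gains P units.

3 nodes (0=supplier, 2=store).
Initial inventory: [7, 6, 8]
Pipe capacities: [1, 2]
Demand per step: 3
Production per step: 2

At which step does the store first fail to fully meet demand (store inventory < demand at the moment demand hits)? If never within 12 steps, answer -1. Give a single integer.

Step 1: demand=3,sold=3 ship[1->2]=2 ship[0->1]=1 prod=2 -> [8 5 7]
Step 2: demand=3,sold=3 ship[1->2]=2 ship[0->1]=1 prod=2 -> [9 4 6]
Step 3: demand=3,sold=3 ship[1->2]=2 ship[0->1]=1 prod=2 -> [10 3 5]
Step 4: demand=3,sold=3 ship[1->2]=2 ship[0->1]=1 prod=2 -> [11 2 4]
Step 5: demand=3,sold=3 ship[1->2]=2 ship[0->1]=1 prod=2 -> [12 1 3]
Step 6: demand=3,sold=3 ship[1->2]=1 ship[0->1]=1 prod=2 -> [13 1 1]
Step 7: demand=3,sold=1 ship[1->2]=1 ship[0->1]=1 prod=2 -> [14 1 1]
Step 8: demand=3,sold=1 ship[1->2]=1 ship[0->1]=1 prod=2 -> [15 1 1]
Step 9: demand=3,sold=1 ship[1->2]=1 ship[0->1]=1 prod=2 -> [16 1 1]
Step 10: demand=3,sold=1 ship[1->2]=1 ship[0->1]=1 prod=2 -> [17 1 1]
Step 11: demand=3,sold=1 ship[1->2]=1 ship[0->1]=1 prod=2 -> [18 1 1]
Step 12: demand=3,sold=1 ship[1->2]=1 ship[0->1]=1 prod=2 -> [19 1 1]
First stockout at step 7

7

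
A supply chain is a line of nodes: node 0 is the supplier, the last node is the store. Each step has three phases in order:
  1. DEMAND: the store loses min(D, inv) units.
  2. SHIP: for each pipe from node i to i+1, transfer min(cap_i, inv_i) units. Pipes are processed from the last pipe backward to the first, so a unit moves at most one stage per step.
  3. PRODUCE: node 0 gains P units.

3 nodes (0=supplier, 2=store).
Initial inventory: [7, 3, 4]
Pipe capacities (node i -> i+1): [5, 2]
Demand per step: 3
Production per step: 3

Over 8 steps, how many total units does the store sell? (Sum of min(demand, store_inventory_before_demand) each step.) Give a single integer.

Answer: 18

Derivation:
Step 1: sold=3 (running total=3) -> [5 6 3]
Step 2: sold=3 (running total=6) -> [3 9 2]
Step 3: sold=2 (running total=8) -> [3 10 2]
Step 4: sold=2 (running total=10) -> [3 11 2]
Step 5: sold=2 (running total=12) -> [3 12 2]
Step 6: sold=2 (running total=14) -> [3 13 2]
Step 7: sold=2 (running total=16) -> [3 14 2]
Step 8: sold=2 (running total=18) -> [3 15 2]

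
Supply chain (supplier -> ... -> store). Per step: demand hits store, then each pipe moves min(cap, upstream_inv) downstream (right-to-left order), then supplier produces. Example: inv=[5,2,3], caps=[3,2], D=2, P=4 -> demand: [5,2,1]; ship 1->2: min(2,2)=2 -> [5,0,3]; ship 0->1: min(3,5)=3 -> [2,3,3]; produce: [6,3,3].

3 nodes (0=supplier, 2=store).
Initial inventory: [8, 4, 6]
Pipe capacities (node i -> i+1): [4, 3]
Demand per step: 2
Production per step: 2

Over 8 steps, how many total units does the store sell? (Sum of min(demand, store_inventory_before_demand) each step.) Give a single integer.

Step 1: sold=2 (running total=2) -> [6 5 7]
Step 2: sold=2 (running total=4) -> [4 6 8]
Step 3: sold=2 (running total=6) -> [2 7 9]
Step 4: sold=2 (running total=8) -> [2 6 10]
Step 5: sold=2 (running total=10) -> [2 5 11]
Step 6: sold=2 (running total=12) -> [2 4 12]
Step 7: sold=2 (running total=14) -> [2 3 13]
Step 8: sold=2 (running total=16) -> [2 2 14]

Answer: 16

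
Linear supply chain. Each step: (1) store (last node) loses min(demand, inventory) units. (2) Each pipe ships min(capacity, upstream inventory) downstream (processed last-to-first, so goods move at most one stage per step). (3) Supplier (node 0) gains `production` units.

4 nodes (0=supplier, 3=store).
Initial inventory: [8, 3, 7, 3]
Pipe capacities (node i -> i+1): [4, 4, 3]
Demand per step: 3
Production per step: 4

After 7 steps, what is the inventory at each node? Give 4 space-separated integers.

Step 1: demand=3,sold=3 ship[2->3]=3 ship[1->2]=3 ship[0->1]=4 prod=4 -> inv=[8 4 7 3]
Step 2: demand=3,sold=3 ship[2->3]=3 ship[1->2]=4 ship[0->1]=4 prod=4 -> inv=[8 4 8 3]
Step 3: demand=3,sold=3 ship[2->3]=3 ship[1->2]=4 ship[0->1]=4 prod=4 -> inv=[8 4 9 3]
Step 4: demand=3,sold=3 ship[2->3]=3 ship[1->2]=4 ship[0->1]=4 prod=4 -> inv=[8 4 10 3]
Step 5: demand=3,sold=3 ship[2->3]=3 ship[1->2]=4 ship[0->1]=4 prod=4 -> inv=[8 4 11 3]
Step 6: demand=3,sold=3 ship[2->3]=3 ship[1->2]=4 ship[0->1]=4 prod=4 -> inv=[8 4 12 3]
Step 7: demand=3,sold=3 ship[2->3]=3 ship[1->2]=4 ship[0->1]=4 prod=4 -> inv=[8 4 13 3]

8 4 13 3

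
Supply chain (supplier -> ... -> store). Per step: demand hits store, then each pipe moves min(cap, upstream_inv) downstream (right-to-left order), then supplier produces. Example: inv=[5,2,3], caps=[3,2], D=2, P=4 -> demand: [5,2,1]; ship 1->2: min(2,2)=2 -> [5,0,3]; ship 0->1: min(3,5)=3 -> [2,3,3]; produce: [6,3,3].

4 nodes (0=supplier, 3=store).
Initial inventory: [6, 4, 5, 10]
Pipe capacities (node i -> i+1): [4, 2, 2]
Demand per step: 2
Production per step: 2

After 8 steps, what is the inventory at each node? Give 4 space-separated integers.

Step 1: demand=2,sold=2 ship[2->3]=2 ship[1->2]=2 ship[0->1]=4 prod=2 -> inv=[4 6 5 10]
Step 2: demand=2,sold=2 ship[2->3]=2 ship[1->2]=2 ship[0->1]=4 prod=2 -> inv=[2 8 5 10]
Step 3: demand=2,sold=2 ship[2->3]=2 ship[1->2]=2 ship[0->1]=2 prod=2 -> inv=[2 8 5 10]
Step 4: demand=2,sold=2 ship[2->3]=2 ship[1->2]=2 ship[0->1]=2 prod=2 -> inv=[2 8 5 10]
Step 5: demand=2,sold=2 ship[2->3]=2 ship[1->2]=2 ship[0->1]=2 prod=2 -> inv=[2 8 5 10]
Step 6: demand=2,sold=2 ship[2->3]=2 ship[1->2]=2 ship[0->1]=2 prod=2 -> inv=[2 8 5 10]
Step 7: demand=2,sold=2 ship[2->3]=2 ship[1->2]=2 ship[0->1]=2 prod=2 -> inv=[2 8 5 10]
Step 8: demand=2,sold=2 ship[2->3]=2 ship[1->2]=2 ship[0->1]=2 prod=2 -> inv=[2 8 5 10]

2 8 5 10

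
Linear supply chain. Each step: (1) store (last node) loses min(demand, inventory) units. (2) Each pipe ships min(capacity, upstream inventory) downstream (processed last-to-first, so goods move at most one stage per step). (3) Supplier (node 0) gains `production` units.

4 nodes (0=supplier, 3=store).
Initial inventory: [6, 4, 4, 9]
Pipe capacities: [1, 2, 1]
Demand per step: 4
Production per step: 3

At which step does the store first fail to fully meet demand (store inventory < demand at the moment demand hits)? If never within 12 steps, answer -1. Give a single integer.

Step 1: demand=4,sold=4 ship[2->3]=1 ship[1->2]=2 ship[0->1]=1 prod=3 -> [8 3 5 6]
Step 2: demand=4,sold=4 ship[2->3]=1 ship[1->2]=2 ship[0->1]=1 prod=3 -> [10 2 6 3]
Step 3: demand=4,sold=3 ship[2->3]=1 ship[1->2]=2 ship[0->1]=1 prod=3 -> [12 1 7 1]
Step 4: demand=4,sold=1 ship[2->3]=1 ship[1->2]=1 ship[0->1]=1 prod=3 -> [14 1 7 1]
Step 5: demand=4,sold=1 ship[2->3]=1 ship[1->2]=1 ship[0->1]=1 prod=3 -> [16 1 7 1]
Step 6: demand=4,sold=1 ship[2->3]=1 ship[1->2]=1 ship[0->1]=1 prod=3 -> [18 1 7 1]
Step 7: demand=4,sold=1 ship[2->3]=1 ship[1->2]=1 ship[0->1]=1 prod=3 -> [20 1 7 1]
Step 8: demand=4,sold=1 ship[2->3]=1 ship[1->2]=1 ship[0->1]=1 prod=3 -> [22 1 7 1]
Step 9: demand=4,sold=1 ship[2->3]=1 ship[1->2]=1 ship[0->1]=1 prod=3 -> [24 1 7 1]
Step 10: demand=4,sold=1 ship[2->3]=1 ship[1->2]=1 ship[0->1]=1 prod=3 -> [26 1 7 1]
Step 11: demand=4,sold=1 ship[2->3]=1 ship[1->2]=1 ship[0->1]=1 prod=3 -> [28 1 7 1]
Step 12: demand=4,sold=1 ship[2->3]=1 ship[1->2]=1 ship[0->1]=1 prod=3 -> [30 1 7 1]
First stockout at step 3

3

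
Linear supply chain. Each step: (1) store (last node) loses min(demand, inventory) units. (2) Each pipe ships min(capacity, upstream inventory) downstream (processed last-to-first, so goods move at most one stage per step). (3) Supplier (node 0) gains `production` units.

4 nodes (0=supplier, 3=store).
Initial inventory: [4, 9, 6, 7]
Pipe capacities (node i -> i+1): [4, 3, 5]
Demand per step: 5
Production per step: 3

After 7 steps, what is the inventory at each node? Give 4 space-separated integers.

Step 1: demand=5,sold=5 ship[2->3]=5 ship[1->2]=3 ship[0->1]=4 prod=3 -> inv=[3 10 4 7]
Step 2: demand=5,sold=5 ship[2->3]=4 ship[1->2]=3 ship[0->1]=3 prod=3 -> inv=[3 10 3 6]
Step 3: demand=5,sold=5 ship[2->3]=3 ship[1->2]=3 ship[0->1]=3 prod=3 -> inv=[3 10 3 4]
Step 4: demand=5,sold=4 ship[2->3]=3 ship[1->2]=3 ship[0->1]=3 prod=3 -> inv=[3 10 3 3]
Step 5: demand=5,sold=3 ship[2->3]=3 ship[1->2]=3 ship[0->1]=3 prod=3 -> inv=[3 10 3 3]
Step 6: demand=5,sold=3 ship[2->3]=3 ship[1->2]=3 ship[0->1]=3 prod=3 -> inv=[3 10 3 3]
Step 7: demand=5,sold=3 ship[2->3]=3 ship[1->2]=3 ship[0->1]=3 prod=3 -> inv=[3 10 3 3]

3 10 3 3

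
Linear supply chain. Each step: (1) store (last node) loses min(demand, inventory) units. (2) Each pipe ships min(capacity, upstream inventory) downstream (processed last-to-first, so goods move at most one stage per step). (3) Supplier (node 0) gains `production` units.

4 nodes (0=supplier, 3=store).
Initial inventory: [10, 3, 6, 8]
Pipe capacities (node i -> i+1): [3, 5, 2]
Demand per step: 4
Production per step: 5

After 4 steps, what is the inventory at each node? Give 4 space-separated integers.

Step 1: demand=4,sold=4 ship[2->3]=2 ship[1->2]=3 ship[0->1]=3 prod=5 -> inv=[12 3 7 6]
Step 2: demand=4,sold=4 ship[2->3]=2 ship[1->2]=3 ship[0->1]=3 prod=5 -> inv=[14 3 8 4]
Step 3: demand=4,sold=4 ship[2->3]=2 ship[1->2]=3 ship[0->1]=3 prod=5 -> inv=[16 3 9 2]
Step 4: demand=4,sold=2 ship[2->3]=2 ship[1->2]=3 ship[0->1]=3 prod=5 -> inv=[18 3 10 2]

18 3 10 2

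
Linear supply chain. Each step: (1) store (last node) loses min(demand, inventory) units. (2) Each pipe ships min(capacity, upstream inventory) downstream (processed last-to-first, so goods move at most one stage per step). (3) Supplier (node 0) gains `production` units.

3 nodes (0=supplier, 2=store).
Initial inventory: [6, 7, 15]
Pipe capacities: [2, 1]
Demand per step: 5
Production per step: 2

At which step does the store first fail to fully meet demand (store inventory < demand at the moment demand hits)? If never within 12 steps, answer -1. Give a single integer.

Step 1: demand=5,sold=5 ship[1->2]=1 ship[0->1]=2 prod=2 -> [6 8 11]
Step 2: demand=5,sold=5 ship[1->2]=1 ship[0->1]=2 prod=2 -> [6 9 7]
Step 3: demand=5,sold=5 ship[1->2]=1 ship[0->1]=2 prod=2 -> [6 10 3]
Step 4: demand=5,sold=3 ship[1->2]=1 ship[0->1]=2 prod=2 -> [6 11 1]
Step 5: demand=5,sold=1 ship[1->2]=1 ship[0->1]=2 prod=2 -> [6 12 1]
Step 6: demand=5,sold=1 ship[1->2]=1 ship[0->1]=2 prod=2 -> [6 13 1]
Step 7: demand=5,sold=1 ship[1->2]=1 ship[0->1]=2 prod=2 -> [6 14 1]
Step 8: demand=5,sold=1 ship[1->2]=1 ship[0->1]=2 prod=2 -> [6 15 1]
Step 9: demand=5,sold=1 ship[1->2]=1 ship[0->1]=2 prod=2 -> [6 16 1]
Step 10: demand=5,sold=1 ship[1->2]=1 ship[0->1]=2 prod=2 -> [6 17 1]
Step 11: demand=5,sold=1 ship[1->2]=1 ship[0->1]=2 prod=2 -> [6 18 1]
Step 12: demand=5,sold=1 ship[1->2]=1 ship[0->1]=2 prod=2 -> [6 19 1]
First stockout at step 4

4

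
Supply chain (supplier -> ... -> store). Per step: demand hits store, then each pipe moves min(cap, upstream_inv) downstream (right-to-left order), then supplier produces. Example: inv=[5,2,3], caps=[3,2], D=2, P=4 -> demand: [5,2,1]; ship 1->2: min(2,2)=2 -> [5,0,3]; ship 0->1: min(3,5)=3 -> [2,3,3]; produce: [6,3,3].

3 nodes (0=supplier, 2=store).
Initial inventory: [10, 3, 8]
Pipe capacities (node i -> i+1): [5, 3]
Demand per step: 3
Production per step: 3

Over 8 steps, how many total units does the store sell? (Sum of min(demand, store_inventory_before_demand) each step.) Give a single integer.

Step 1: sold=3 (running total=3) -> [8 5 8]
Step 2: sold=3 (running total=6) -> [6 7 8]
Step 3: sold=3 (running total=9) -> [4 9 8]
Step 4: sold=3 (running total=12) -> [3 10 8]
Step 5: sold=3 (running total=15) -> [3 10 8]
Step 6: sold=3 (running total=18) -> [3 10 8]
Step 7: sold=3 (running total=21) -> [3 10 8]
Step 8: sold=3 (running total=24) -> [3 10 8]

Answer: 24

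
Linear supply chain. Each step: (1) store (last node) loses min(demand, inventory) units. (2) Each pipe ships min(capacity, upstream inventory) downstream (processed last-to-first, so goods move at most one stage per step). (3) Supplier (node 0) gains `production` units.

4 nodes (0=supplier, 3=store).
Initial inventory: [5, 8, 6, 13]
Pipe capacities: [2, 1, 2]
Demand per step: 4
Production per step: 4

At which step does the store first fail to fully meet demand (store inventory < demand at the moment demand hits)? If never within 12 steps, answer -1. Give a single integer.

Step 1: demand=4,sold=4 ship[2->3]=2 ship[1->2]=1 ship[0->1]=2 prod=4 -> [7 9 5 11]
Step 2: demand=4,sold=4 ship[2->3]=2 ship[1->2]=1 ship[0->1]=2 prod=4 -> [9 10 4 9]
Step 3: demand=4,sold=4 ship[2->3]=2 ship[1->2]=1 ship[0->1]=2 prod=4 -> [11 11 3 7]
Step 4: demand=4,sold=4 ship[2->3]=2 ship[1->2]=1 ship[0->1]=2 prod=4 -> [13 12 2 5]
Step 5: demand=4,sold=4 ship[2->3]=2 ship[1->2]=1 ship[0->1]=2 prod=4 -> [15 13 1 3]
Step 6: demand=4,sold=3 ship[2->3]=1 ship[1->2]=1 ship[0->1]=2 prod=4 -> [17 14 1 1]
Step 7: demand=4,sold=1 ship[2->3]=1 ship[1->2]=1 ship[0->1]=2 prod=4 -> [19 15 1 1]
Step 8: demand=4,sold=1 ship[2->3]=1 ship[1->2]=1 ship[0->1]=2 prod=4 -> [21 16 1 1]
Step 9: demand=4,sold=1 ship[2->3]=1 ship[1->2]=1 ship[0->1]=2 prod=4 -> [23 17 1 1]
Step 10: demand=4,sold=1 ship[2->3]=1 ship[1->2]=1 ship[0->1]=2 prod=4 -> [25 18 1 1]
Step 11: demand=4,sold=1 ship[2->3]=1 ship[1->2]=1 ship[0->1]=2 prod=4 -> [27 19 1 1]
Step 12: demand=4,sold=1 ship[2->3]=1 ship[1->2]=1 ship[0->1]=2 prod=4 -> [29 20 1 1]
First stockout at step 6

6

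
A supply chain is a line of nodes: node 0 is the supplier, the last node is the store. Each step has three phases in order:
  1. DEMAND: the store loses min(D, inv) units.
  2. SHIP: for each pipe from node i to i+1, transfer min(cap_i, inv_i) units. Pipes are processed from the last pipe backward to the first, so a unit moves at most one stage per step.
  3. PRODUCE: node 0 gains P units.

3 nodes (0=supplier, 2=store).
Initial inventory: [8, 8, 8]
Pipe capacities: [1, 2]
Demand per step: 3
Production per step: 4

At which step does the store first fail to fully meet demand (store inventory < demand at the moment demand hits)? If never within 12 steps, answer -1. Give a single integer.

Step 1: demand=3,sold=3 ship[1->2]=2 ship[0->1]=1 prod=4 -> [11 7 7]
Step 2: demand=3,sold=3 ship[1->2]=2 ship[0->1]=1 prod=4 -> [14 6 6]
Step 3: demand=3,sold=3 ship[1->2]=2 ship[0->1]=1 prod=4 -> [17 5 5]
Step 4: demand=3,sold=3 ship[1->2]=2 ship[0->1]=1 prod=4 -> [20 4 4]
Step 5: demand=3,sold=3 ship[1->2]=2 ship[0->1]=1 prod=4 -> [23 3 3]
Step 6: demand=3,sold=3 ship[1->2]=2 ship[0->1]=1 prod=4 -> [26 2 2]
Step 7: demand=3,sold=2 ship[1->2]=2 ship[0->1]=1 prod=4 -> [29 1 2]
Step 8: demand=3,sold=2 ship[1->2]=1 ship[0->1]=1 prod=4 -> [32 1 1]
Step 9: demand=3,sold=1 ship[1->2]=1 ship[0->1]=1 prod=4 -> [35 1 1]
Step 10: demand=3,sold=1 ship[1->2]=1 ship[0->1]=1 prod=4 -> [38 1 1]
Step 11: demand=3,sold=1 ship[1->2]=1 ship[0->1]=1 prod=4 -> [41 1 1]
Step 12: demand=3,sold=1 ship[1->2]=1 ship[0->1]=1 prod=4 -> [44 1 1]
First stockout at step 7

7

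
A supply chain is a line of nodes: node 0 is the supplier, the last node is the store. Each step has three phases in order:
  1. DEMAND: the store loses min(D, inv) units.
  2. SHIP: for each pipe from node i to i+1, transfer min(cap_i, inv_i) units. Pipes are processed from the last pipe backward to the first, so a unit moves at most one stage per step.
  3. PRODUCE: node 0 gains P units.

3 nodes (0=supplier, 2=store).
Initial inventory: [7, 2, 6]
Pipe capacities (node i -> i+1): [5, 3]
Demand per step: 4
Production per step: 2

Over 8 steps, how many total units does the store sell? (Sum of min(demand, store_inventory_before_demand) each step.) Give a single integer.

Step 1: sold=4 (running total=4) -> [4 5 4]
Step 2: sold=4 (running total=8) -> [2 6 3]
Step 3: sold=3 (running total=11) -> [2 5 3]
Step 4: sold=3 (running total=14) -> [2 4 3]
Step 5: sold=3 (running total=17) -> [2 3 3]
Step 6: sold=3 (running total=20) -> [2 2 3]
Step 7: sold=3 (running total=23) -> [2 2 2]
Step 8: sold=2 (running total=25) -> [2 2 2]

Answer: 25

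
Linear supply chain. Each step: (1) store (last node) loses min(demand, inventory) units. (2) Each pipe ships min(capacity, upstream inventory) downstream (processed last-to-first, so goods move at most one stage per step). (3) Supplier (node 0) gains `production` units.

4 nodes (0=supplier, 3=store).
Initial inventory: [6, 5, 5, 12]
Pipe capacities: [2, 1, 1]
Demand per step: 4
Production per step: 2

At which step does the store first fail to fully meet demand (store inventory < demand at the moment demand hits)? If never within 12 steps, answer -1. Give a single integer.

Step 1: demand=4,sold=4 ship[2->3]=1 ship[1->2]=1 ship[0->1]=2 prod=2 -> [6 6 5 9]
Step 2: demand=4,sold=4 ship[2->3]=1 ship[1->2]=1 ship[0->1]=2 prod=2 -> [6 7 5 6]
Step 3: demand=4,sold=4 ship[2->3]=1 ship[1->2]=1 ship[0->1]=2 prod=2 -> [6 8 5 3]
Step 4: demand=4,sold=3 ship[2->3]=1 ship[1->2]=1 ship[0->1]=2 prod=2 -> [6 9 5 1]
Step 5: demand=4,sold=1 ship[2->3]=1 ship[1->2]=1 ship[0->1]=2 prod=2 -> [6 10 5 1]
Step 6: demand=4,sold=1 ship[2->3]=1 ship[1->2]=1 ship[0->1]=2 prod=2 -> [6 11 5 1]
Step 7: demand=4,sold=1 ship[2->3]=1 ship[1->2]=1 ship[0->1]=2 prod=2 -> [6 12 5 1]
Step 8: demand=4,sold=1 ship[2->3]=1 ship[1->2]=1 ship[0->1]=2 prod=2 -> [6 13 5 1]
Step 9: demand=4,sold=1 ship[2->3]=1 ship[1->2]=1 ship[0->1]=2 prod=2 -> [6 14 5 1]
Step 10: demand=4,sold=1 ship[2->3]=1 ship[1->2]=1 ship[0->1]=2 prod=2 -> [6 15 5 1]
Step 11: demand=4,sold=1 ship[2->3]=1 ship[1->2]=1 ship[0->1]=2 prod=2 -> [6 16 5 1]
Step 12: demand=4,sold=1 ship[2->3]=1 ship[1->2]=1 ship[0->1]=2 prod=2 -> [6 17 5 1]
First stockout at step 4

4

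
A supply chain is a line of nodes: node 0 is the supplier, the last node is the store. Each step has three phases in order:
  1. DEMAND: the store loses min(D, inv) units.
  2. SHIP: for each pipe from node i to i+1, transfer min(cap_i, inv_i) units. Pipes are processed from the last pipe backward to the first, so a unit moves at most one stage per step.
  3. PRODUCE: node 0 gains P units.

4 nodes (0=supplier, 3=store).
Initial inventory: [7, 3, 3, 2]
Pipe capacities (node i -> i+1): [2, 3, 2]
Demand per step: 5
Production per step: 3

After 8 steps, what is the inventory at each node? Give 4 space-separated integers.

Step 1: demand=5,sold=2 ship[2->3]=2 ship[1->2]=3 ship[0->1]=2 prod=3 -> inv=[8 2 4 2]
Step 2: demand=5,sold=2 ship[2->3]=2 ship[1->2]=2 ship[0->1]=2 prod=3 -> inv=[9 2 4 2]
Step 3: demand=5,sold=2 ship[2->3]=2 ship[1->2]=2 ship[0->1]=2 prod=3 -> inv=[10 2 4 2]
Step 4: demand=5,sold=2 ship[2->3]=2 ship[1->2]=2 ship[0->1]=2 prod=3 -> inv=[11 2 4 2]
Step 5: demand=5,sold=2 ship[2->3]=2 ship[1->2]=2 ship[0->1]=2 prod=3 -> inv=[12 2 4 2]
Step 6: demand=5,sold=2 ship[2->3]=2 ship[1->2]=2 ship[0->1]=2 prod=3 -> inv=[13 2 4 2]
Step 7: demand=5,sold=2 ship[2->3]=2 ship[1->2]=2 ship[0->1]=2 prod=3 -> inv=[14 2 4 2]
Step 8: demand=5,sold=2 ship[2->3]=2 ship[1->2]=2 ship[0->1]=2 prod=3 -> inv=[15 2 4 2]

15 2 4 2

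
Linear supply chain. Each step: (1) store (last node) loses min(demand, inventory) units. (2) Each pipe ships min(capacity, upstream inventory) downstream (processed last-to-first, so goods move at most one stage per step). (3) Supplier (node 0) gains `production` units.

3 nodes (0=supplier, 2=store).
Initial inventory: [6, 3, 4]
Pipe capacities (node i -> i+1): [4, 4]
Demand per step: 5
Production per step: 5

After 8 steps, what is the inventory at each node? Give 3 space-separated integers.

Step 1: demand=5,sold=4 ship[1->2]=3 ship[0->1]=4 prod=5 -> inv=[7 4 3]
Step 2: demand=5,sold=3 ship[1->2]=4 ship[0->1]=4 prod=5 -> inv=[8 4 4]
Step 3: demand=5,sold=4 ship[1->2]=4 ship[0->1]=4 prod=5 -> inv=[9 4 4]
Step 4: demand=5,sold=4 ship[1->2]=4 ship[0->1]=4 prod=5 -> inv=[10 4 4]
Step 5: demand=5,sold=4 ship[1->2]=4 ship[0->1]=4 prod=5 -> inv=[11 4 4]
Step 6: demand=5,sold=4 ship[1->2]=4 ship[0->1]=4 prod=5 -> inv=[12 4 4]
Step 7: demand=5,sold=4 ship[1->2]=4 ship[0->1]=4 prod=5 -> inv=[13 4 4]
Step 8: demand=5,sold=4 ship[1->2]=4 ship[0->1]=4 prod=5 -> inv=[14 4 4]

14 4 4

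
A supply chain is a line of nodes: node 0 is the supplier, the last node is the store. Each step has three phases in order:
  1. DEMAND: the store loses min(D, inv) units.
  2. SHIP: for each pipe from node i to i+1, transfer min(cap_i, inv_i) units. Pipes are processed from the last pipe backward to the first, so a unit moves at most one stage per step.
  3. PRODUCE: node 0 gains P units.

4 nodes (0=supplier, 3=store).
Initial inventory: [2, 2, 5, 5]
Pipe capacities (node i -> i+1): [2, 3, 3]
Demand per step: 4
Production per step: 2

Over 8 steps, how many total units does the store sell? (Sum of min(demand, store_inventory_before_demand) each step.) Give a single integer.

Answer: 22

Derivation:
Step 1: sold=4 (running total=4) -> [2 2 4 4]
Step 2: sold=4 (running total=8) -> [2 2 3 3]
Step 3: sold=3 (running total=11) -> [2 2 2 3]
Step 4: sold=3 (running total=14) -> [2 2 2 2]
Step 5: sold=2 (running total=16) -> [2 2 2 2]
Step 6: sold=2 (running total=18) -> [2 2 2 2]
Step 7: sold=2 (running total=20) -> [2 2 2 2]
Step 8: sold=2 (running total=22) -> [2 2 2 2]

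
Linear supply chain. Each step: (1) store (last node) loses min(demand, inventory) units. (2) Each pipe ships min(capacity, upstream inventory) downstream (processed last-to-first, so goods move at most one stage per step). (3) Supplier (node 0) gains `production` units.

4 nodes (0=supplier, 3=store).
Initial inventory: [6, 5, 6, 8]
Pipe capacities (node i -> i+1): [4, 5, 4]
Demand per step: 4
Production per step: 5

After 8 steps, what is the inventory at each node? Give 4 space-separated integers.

Step 1: demand=4,sold=4 ship[2->3]=4 ship[1->2]=5 ship[0->1]=4 prod=5 -> inv=[7 4 7 8]
Step 2: demand=4,sold=4 ship[2->3]=4 ship[1->2]=4 ship[0->1]=4 prod=5 -> inv=[8 4 7 8]
Step 3: demand=4,sold=4 ship[2->3]=4 ship[1->2]=4 ship[0->1]=4 prod=5 -> inv=[9 4 7 8]
Step 4: demand=4,sold=4 ship[2->3]=4 ship[1->2]=4 ship[0->1]=4 prod=5 -> inv=[10 4 7 8]
Step 5: demand=4,sold=4 ship[2->3]=4 ship[1->2]=4 ship[0->1]=4 prod=5 -> inv=[11 4 7 8]
Step 6: demand=4,sold=4 ship[2->3]=4 ship[1->2]=4 ship[0->1]=4 prod=5 -> inv=[12 4 7 8]
Step 7: demand=4,sold=4 ship[2->3]=4 ship[1->2]=4 ship[0->1]=4 prod=5 -> inv=[13 4 7 8]
Step 8: demand=4,sold=4 ship[2->3]=4 ship[1->2]=4 ship[0->1]=4 prod=5 -> inv=[14 4 7 8]

14 4 7 8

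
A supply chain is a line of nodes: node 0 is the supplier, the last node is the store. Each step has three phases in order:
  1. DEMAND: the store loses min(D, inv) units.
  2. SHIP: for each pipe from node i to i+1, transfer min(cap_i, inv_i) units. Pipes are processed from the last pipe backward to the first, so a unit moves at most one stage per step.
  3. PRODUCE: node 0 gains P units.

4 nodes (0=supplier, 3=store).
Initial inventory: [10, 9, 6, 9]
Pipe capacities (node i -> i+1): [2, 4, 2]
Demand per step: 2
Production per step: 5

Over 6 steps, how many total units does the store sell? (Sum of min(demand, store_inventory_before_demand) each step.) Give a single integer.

Step 1: sold=2 (running total=2) -> [13 7 8 9]
Step 2: sold=2 (running total=4) -> [16 5 10 9]
Step 3: sold=2 (running total=6) -> [19 3 12 9]
Step 4: sold=2 (running total=8) -> [22 2 13 9]
Step 5: sold=2 (running total=10) -> [25 2 13 9]
Step 6: sold=2 (running total=12) -> [28 2 13 9]

Answer: 12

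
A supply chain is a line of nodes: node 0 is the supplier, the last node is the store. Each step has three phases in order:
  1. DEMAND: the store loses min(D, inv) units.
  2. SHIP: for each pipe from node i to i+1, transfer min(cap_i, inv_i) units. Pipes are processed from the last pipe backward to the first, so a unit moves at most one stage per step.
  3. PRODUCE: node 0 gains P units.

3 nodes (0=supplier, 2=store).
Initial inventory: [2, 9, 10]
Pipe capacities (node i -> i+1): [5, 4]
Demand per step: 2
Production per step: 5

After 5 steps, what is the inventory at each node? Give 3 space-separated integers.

Step 1: demand=2,sold=2 ship[1->2]=4 ship[0->1]=2 prod=5 -> inv=[5 7 12]
Step 2: demand=2,sold=2 ship[1->2]=4 ship[0->1]=5 prod=5 -> inv=[5 8 14]
Step 3: demand=2,sold=2 ship[1->2]=4 ship[0->1]=5 prod=5 -> inv=[5 9 16]
Step 4: demand=2,sold=2 ship[1->2]=4 ship[0->1]=5 prod=5 -> inv=[5 10 18]
Step 5: demand=2,sold=2 ship[1->2]=4 ship[0->1]=5 prod=5 -> inv=[5 11 20]

5 11 20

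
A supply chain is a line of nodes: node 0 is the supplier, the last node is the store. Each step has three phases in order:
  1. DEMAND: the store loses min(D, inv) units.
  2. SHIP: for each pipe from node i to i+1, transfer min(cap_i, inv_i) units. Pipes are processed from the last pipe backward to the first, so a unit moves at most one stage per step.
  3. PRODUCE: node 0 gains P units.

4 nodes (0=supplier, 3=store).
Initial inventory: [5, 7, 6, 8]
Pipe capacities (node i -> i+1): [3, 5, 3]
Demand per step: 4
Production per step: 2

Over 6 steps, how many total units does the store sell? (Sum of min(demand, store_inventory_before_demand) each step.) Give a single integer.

Answer: 23

Derivation:
Step 1: sold=4 (running total=4) -> [4 5 8 7]
Step 2: sold=4 (running total=8) -> [3 3 10 6]
Step 3: sold=4 (running total=12) -> [2 3 10 5]
Step 4: sold=4 (running total=16) -> [2 2 10 4]
Step 5: sold=4 (running total=20) -> [2 2 9 3]
Step 6: sold=3 (running total=23) -> [2 2 8 3]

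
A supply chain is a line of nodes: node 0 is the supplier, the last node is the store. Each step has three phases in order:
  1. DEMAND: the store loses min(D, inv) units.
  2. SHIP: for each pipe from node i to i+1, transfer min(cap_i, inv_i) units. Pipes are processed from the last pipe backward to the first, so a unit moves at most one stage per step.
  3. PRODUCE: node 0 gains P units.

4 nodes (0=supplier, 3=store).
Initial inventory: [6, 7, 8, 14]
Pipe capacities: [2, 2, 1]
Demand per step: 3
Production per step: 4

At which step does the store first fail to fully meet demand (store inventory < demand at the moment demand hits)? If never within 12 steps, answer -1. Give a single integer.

Step 1: demand=3,sold=3 ship[2->3]=1 ship[1->2]=2 ship[0->1]=2 prod=4 -> [8 7 9 12]
Step 2: demand=3,sold=3 ship[2->3]=1 ship[1->2]=2 ship[0->1]=2 prod=4 -> [10 7 10 10]
Step 3: demand=3,sold=3 ship[2->3]=1 ship[1->2]=2 ship[0->1]=2 prod=4 -> [12 7 11 8]
Step 4: demand=3,sold=3 ship[2->3]=1 ship[1->2]=2 ship[0->1]=2 prod=4 -> [14 7 12 6]
Step 5: demand=3,sold=3 ship[2->3]=1 ship[1->2]=2 ship[0->1]=2 prod=4 -> [16 7 13 4]
Step 6: demand=3,sold=3 ship[2->3]=1 ship[1->2]=2 ship[0->1]=2 prod=4 -> [18 7 14 2]
Step 7: demand=3,sold=2 ship[2->3]=1 ship[1->2]=2 ship[0->1]=2 prod=4 -> [20 7 15 1]
Step 8: demand=3,sold=1 ship[2->3]=1 ship[1->2]=2 ship[0->1]=2 prod=4 -> [22 7 16 1]
Step 9: demand=3,sold=1 ship[2->3]=1 ship[1->2]=2 ship[0->1]=2 prod=4 -> [24 7 17 1]
Step 10: demand=3,sold=1 ship[2->3]=1 ship[1->2]=2 ship[0->1]=2 prod=4 -> [26 7 18 1]
Step 11: demand=3,sold=1 ship[2->3]=1 ship[1->2]=2 ship[0->1]=2 prod=4 -> [28 7 19 1]
Step 12: demand=3,sold=1 ship[2->3]=1 ship[1->2]=2 ship[0->1]=2 prod=4 -> [30 7 20 1]
First stockout at step 7

7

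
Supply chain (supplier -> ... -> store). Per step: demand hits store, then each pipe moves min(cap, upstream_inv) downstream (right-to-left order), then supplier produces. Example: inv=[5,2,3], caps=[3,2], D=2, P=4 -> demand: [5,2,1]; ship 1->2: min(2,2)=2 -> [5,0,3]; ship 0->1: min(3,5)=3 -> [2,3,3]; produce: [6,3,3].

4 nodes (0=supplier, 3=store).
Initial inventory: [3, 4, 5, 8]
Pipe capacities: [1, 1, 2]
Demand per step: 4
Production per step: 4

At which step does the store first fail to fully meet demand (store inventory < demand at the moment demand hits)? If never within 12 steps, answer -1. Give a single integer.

Step 1: demand=4,sold=4 ship[2->3]=2 ship[1->2]=1 ship[0->1]=1 prod=4 -> [6 4 4 6]
Step 2: demand=4,sold=4 ship[2->3]=2 ship[1->2]=1 ship[0->1]=1 prod=4 -> [9 4 3 4]
Step 3: demand=4,sold=4 ship[2->3]=2 ship[1->2]=1 ship[0->1]=1 prod=4 -> [12 4 2 2]
Step 4: demand=4,sold=2 ship[2->3]=2 ship[1->2]=1 ship[0->1]=1 prod=4 -> [15 4 1 2]
Step 5: demand=4,sold=2 ship[2->3]=1 ship[1->2]=1 ship[0->1]=1 prod=4 -> [18 4 1 1]
Step 6: demand=4,sold=1 ship[2->3]=1 ship[1->2]=1 ship[0->1]=1 prod=4 -> [21 4 1 1]
Step 7: demand=4,sold=1 ship[2->3]=1 ship[1->2]=1 ship[0->1]=1 prod=4 -> [24 4 1 1]
Step 8: demand=4,sold=1 ship[2->3]=1 ship[1->2]=1 ship[0->1]=1 prod=4 -> [27 4 1 1]
Step 9: demand=4,sold=1 ship[2->3]=1 ship[1->2]=1 ship[0->1]=1 prod=4 -> [30 4 1 1]
Step 10: demand=4,sold=1 ship[2->3]=1 ship[1->2]=1 ship[0->1]=1 prod=4 -> [33 4 1 1]
Step 11: demand=4,sold=1 ship[2->3]=1 ship[1->2]=1 ship[0->1]=1 prod=4 -> [36 4 1 1]
Step 12: demand=4,sold=1 ship[2->3]=1 ship[1->2]=1 ship[0->1]=1 prod=4 -> [39 4 1 1]
First stockout at step 4

4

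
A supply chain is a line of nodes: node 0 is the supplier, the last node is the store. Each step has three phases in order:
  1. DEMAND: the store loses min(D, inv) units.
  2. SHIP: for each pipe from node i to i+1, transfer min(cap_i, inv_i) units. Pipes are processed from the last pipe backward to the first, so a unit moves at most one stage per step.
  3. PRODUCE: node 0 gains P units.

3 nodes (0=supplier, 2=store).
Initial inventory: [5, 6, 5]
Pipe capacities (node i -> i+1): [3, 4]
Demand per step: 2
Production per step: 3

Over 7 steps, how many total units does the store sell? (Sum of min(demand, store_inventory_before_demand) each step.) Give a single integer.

Answer: 14

Derivation:
Step 1: sold=2 (running total=2) -> [5 5 7]
Step 2: sold=2 (running total=4) -> [5 4 9]
Step 3: sold=2 (running total=6) -> [5 3 11]
Step 4: sold=2 (running total=8) -> [5 3 12]
Step 5: sold=2 (running total=10) -> [5 3 13]
Step 6: sold=2 (running total=12) -> [5 3 14]
Step 7: sold=2 (running total=14) -> [5 3 15]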